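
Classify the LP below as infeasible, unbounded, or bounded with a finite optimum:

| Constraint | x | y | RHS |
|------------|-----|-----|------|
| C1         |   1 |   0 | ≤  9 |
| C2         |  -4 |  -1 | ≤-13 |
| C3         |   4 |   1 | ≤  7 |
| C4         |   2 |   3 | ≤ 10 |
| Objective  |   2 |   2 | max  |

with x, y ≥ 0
C3 requires 4x + y ≤ 7, while C2 (-4x - y ≤ -13) is equivalent to 4x + y ≥ 13. Together they would need 13 ≤ 4x + y ≤ 7, which is impossible since 13 > 7. No point satisfies all constraints.

Infeasible — the constraint set is empty.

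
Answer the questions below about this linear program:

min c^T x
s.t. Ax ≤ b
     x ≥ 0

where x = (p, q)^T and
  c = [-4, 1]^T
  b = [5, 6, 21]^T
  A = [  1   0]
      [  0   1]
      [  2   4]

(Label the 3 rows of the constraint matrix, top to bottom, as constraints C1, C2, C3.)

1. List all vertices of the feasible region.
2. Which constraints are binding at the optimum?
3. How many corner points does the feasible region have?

1. (0, 0), (5, 0), (5, 2.75), (0, 5.25)
2. C1, q ≥ 0
3. 4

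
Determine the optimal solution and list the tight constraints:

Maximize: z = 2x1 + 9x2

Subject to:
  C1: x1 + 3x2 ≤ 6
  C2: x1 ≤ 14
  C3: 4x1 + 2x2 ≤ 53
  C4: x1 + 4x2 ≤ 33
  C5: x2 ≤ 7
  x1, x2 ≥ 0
Optimal: x1 = 0, x2 = 2
Binding: C1, x1 ≥ 0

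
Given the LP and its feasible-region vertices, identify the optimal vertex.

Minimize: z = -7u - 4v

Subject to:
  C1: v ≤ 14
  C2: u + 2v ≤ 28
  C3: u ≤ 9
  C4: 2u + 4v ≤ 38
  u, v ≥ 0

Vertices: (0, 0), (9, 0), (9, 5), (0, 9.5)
(9, 5) with z = -83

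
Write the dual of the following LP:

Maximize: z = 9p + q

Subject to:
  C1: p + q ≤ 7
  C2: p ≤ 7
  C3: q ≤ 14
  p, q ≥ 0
Minimize: z = 7y1 + 7y2 + 14y3

Subject to:
  C1: -y1 - y2 ≤ -9
  C2: -y1 - y3 ≤ -1
  y1, y2, y3 ≥ 0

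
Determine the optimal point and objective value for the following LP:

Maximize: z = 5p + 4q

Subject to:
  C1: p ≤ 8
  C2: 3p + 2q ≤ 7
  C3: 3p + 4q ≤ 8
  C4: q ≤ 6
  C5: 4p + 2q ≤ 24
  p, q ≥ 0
Each vertex is the intersection of two constraint boundaries that also satisfies all remaining constraints:
  p = 0 and q = 0 → (0, 0)
  3p + 2q = 7 and q = 0 → (2.333, 0)
  3p + 2q = 7 and 3p + 4q = 8 → (2, 0.5)
  3p + 4q = 8 and p = 0 → (0, 2)

Evaluating z = 5p + 4q at each vertex:
  (0, 0): z = 0
  (2.333, 0): z = 11.67
  (2, 0.5): z = 12
  (0, 2): z = 8

The maximum is at (2, 0.5) with z = 12.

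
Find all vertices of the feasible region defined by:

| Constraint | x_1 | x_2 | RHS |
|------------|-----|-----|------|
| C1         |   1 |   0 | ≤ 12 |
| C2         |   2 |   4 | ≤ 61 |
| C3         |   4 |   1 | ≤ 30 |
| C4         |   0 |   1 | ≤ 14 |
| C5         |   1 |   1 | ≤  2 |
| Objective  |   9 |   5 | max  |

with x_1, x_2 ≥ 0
Each vertex is the intersection of two constraint boundaries that also satisfies all remaining constraints:
  x_1 = 0 and x_2 = 0 → (0, 0)
  x_1 + x_2 = 2 and x_2 = 0 → (2, 0)
  x_1 + x_2 = 2 and x_1 = 0 → (0, 2)

Vertices: (0, 0), (2, 0), (0, 2)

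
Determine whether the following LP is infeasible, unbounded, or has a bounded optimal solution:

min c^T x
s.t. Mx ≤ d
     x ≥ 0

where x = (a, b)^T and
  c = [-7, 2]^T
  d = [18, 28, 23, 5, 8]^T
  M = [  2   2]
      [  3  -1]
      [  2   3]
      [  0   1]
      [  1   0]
The point (8, 0) satisfies every constraint, so the LP is feasible; the constraints give a ≤ 8 and b ≤ 5, which with a, b ≥ 0 keep the feasible region inside a bounded box. A feasible, bounded LP attains a finite optimum at a vertex.

Bounded optimum: z* = -56 at (8, 0).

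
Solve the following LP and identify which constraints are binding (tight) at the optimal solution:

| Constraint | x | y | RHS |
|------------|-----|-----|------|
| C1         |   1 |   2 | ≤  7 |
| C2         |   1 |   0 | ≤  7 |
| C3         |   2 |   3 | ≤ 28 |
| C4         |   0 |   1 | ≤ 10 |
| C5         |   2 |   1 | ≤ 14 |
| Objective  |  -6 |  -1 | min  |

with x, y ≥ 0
Optimal: x = 7, y = 0
Binding: C1, C2, C5, y ≥ 0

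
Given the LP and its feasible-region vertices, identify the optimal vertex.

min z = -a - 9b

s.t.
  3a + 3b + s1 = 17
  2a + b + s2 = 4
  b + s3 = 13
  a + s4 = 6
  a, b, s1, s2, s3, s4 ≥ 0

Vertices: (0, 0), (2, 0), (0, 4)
(0, 4) with z = -36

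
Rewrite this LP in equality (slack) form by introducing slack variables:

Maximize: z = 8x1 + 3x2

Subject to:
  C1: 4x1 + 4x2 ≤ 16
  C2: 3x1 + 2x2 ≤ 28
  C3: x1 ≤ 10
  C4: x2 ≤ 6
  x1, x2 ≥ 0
max z = 8x1 + 3x2

s.t.
  4x1 + 4x2 + s1 = 16
  3x1 + 2x2 + s2 = 28
  x1 + s3 = 10
  x2 + s4 = 6
  x1, x2, s1, s2, s3, s4 ≥ 0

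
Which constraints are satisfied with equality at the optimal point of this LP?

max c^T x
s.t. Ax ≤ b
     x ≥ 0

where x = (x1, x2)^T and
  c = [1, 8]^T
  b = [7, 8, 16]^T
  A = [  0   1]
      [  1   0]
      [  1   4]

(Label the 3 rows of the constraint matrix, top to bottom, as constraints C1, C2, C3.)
Optimal: x1 = 0, x2 = 4
Binding: C3, x1 ≥ 0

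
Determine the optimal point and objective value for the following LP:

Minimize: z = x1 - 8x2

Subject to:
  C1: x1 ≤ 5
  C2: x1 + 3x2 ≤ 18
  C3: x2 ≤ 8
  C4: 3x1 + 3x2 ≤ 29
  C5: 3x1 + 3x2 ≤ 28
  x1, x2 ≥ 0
Each vertex is the intersection of two constraint boundaries that also satisfies all remaining constraints:
  x1 = 0 and x2 = 0 → (0, 0)
  x1 = 5 and x2 = 0 → (5, 0)
  x1 = 5 and x1 + 3x2 = 18 → (5, 4.333)
  x1 + 3x2 = 18 and x1 = 0 → (0, 6)

Evaluating z = x1 - 8x2 at each vertex:
  (0, 0): z = 0
  (5, 0): z = 5
  (5, 4.333): z = -29.67
  (0, 6): z = -48

The minimum is at (0, 6) with z = -48.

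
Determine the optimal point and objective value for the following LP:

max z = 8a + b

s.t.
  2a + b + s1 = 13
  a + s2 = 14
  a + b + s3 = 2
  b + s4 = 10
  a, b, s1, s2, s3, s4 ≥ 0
a = 2, b = 0, z = 16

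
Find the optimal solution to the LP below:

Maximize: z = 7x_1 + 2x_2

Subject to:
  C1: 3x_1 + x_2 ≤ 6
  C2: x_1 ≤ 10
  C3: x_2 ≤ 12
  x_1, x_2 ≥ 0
Each vertex is the intersection of two constraint boundaries that also satisfies all remaining constraints:
  x_1 = 0 and x_2 = 0 → (0, 0)
  3x_1 + x_2 = 6 and x_2 = 0 → (2, 0)
  3x_1 + x_2 = 6 and x_1 = 0 → (0, 6)

Evaluating z = 7x_1 + 2x_2 at each vertex:
  (0, 0): z = 0
  (2, 0): z = 14
  (0, 6): z = 12

The maximum is at (2, 0) with z = 14.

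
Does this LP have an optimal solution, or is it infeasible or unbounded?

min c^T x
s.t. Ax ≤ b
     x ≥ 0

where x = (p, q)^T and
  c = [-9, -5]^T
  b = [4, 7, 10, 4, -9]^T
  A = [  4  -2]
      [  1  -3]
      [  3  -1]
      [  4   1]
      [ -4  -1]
One constraint requires 4p + q ≤ 4, while the constraint -4p - q ≤ -9 is equivalent to 4p + q ≥ 9. Together they would need 9 ≤ 4p + q ≤ 4, which is impossible since 9 > 4. No point satisfies all constraints.

Infeasible: no point satisfies all constraints simultaneously.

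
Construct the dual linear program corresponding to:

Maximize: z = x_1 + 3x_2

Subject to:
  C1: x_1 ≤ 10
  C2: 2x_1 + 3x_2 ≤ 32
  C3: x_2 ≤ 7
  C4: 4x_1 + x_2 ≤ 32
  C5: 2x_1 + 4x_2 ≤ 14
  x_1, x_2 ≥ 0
Minimize: z = 10y1 + 32y2 + 7y3 + 32y4 + 14y5

Subject to:
  C1: -y1 - 2y2 - 4y4 - 2y5 ≤ -1
  C2: -3y2 - y3 - y4 - 4y5 ≤ -3
  y1, y2, y3, y4, y5 ≥ 0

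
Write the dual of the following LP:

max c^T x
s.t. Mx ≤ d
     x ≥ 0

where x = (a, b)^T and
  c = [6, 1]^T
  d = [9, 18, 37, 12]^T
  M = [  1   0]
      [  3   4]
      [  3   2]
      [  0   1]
Minimize: z = 9y1 + 18y2 + 37y3 + 12y4

Subject to:
  C1: -y1 - 3y2 - 3y3 ≤ -6
  C2: -4y2 - 2y3 - y4 ≤ -1
  y1, y2, y3, y4 ≥ 0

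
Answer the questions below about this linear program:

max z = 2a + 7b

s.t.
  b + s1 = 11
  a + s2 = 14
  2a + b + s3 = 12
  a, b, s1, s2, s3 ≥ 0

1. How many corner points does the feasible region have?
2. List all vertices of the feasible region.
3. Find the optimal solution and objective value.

1. 4
2. (0, 0), (6, 0), (0.5, 11), (0, 11)
3. a = 0.5, b = 11, z = 78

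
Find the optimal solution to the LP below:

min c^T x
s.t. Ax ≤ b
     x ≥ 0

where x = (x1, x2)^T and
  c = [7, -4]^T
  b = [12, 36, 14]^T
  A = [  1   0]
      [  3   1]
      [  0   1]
Each vertex is the intersection of two constraint boundaries that also satisfies all remaining constraints:
  x1 = 0 and x2 = 0 → (0, 0)
  x1 = 12 and 3x1 + x2 = 36 → (12, 0)
  3x1 + x2 = 36 and x2 = 14 → (7.333, 14)
  x2 = 14 and x1 = 0 → (0, 14)

Evaluating z = 7x1 - 4x2 at each vertex:
  (0, 0): z = 0
  (12, 0): z = 84
  (7.333, 14): z = -4.667
  (0, 14): z = -56

The minimum is at (0, 14) with z = -56.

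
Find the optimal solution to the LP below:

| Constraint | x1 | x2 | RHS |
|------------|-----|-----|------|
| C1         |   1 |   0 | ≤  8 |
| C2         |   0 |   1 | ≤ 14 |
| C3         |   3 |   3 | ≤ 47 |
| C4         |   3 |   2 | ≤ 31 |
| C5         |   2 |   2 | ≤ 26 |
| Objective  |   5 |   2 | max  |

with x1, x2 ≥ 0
Each vertex is the intersection of two constraint boundaries that also satisfies all remaining constraints:
  x1 = 0 and x2 = 0 → (0, 0)
  x1 = 8 and x2 = 0 → (8, 0)
  x1 = 8 and 3x1 + 2x2 = 31 → (8, 3.5)
  3x1 + 2x2 = 31 and 2x1 + 2x2 = 26 → (5, 8)
  2x1 + 2x2 = 26 and x1 = 0 → (0, 13)

Evaluating z = 5x1 + 2x2 at each vertex:
  (0, 0): z = 0
  (8, 0): z = 40
  (8, 3.5): z = 47
  (5, 8): z = 41
  (0, 13): z = 26

The maximum is at (8, 3.5) with z = 47.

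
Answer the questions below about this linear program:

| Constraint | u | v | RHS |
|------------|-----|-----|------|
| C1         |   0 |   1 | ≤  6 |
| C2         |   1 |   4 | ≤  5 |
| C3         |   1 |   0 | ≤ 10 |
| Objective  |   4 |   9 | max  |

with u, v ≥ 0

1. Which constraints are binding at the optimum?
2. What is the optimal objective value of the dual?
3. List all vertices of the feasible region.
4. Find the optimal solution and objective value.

1. C2, v ≥ 0
2. 20 (by strong duality, equal to the primal optimum)
3. (0, 0), (5, 0), (0, 1.25)
4. u = 5, v = 0, z = 20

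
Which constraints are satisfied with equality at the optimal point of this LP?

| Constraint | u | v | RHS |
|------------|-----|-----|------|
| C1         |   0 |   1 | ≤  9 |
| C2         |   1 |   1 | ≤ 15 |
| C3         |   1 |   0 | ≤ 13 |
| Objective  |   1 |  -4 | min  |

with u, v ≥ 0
Optimal: u = 0, v = 9
Slack at optimum:
  C1: slack = 0 (binding)
  C2: slack = 6
  C3: slack = 13
  u ≥ 0: u = 0 (binding)
  v ≥ 0: v = 9
Binding constraints: C1, u ≥ 0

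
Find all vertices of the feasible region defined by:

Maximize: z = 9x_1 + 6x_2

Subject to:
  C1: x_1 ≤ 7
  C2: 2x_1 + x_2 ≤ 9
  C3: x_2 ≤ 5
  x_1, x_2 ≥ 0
Each vertex is the intersection of two constraint boundaries that also satisfies all remaining constraints:
  x_1 = 0 and x_2 = 0 → (0, 0)
  2x_1 + x_2 = 9 and x_2 = 0 → (4.5, 0)
  2x_1 + x_2 = 9 and x_2 = 5 → (2, 5)
  x_2 = 5 and x_1 = 0 → (0, 5)

Vertices: (0, 0), (4.5, 0), (2, 5), (0, 5)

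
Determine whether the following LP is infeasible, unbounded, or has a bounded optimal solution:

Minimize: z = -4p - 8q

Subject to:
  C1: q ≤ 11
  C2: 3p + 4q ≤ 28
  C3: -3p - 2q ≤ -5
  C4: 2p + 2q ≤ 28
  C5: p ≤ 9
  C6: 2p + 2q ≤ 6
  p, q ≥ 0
The point (0, 3) satisfies every constraint, so the LP is feasible; the constraints give p ≤ 9 and q ≤ 11, which with p, q ≥ 0 keep the feasible region inside a bounded box. A feasible, bounded LP attains a finite optimum at a vertex.

Feasible with finite optimum z* = -24 at (0, 3).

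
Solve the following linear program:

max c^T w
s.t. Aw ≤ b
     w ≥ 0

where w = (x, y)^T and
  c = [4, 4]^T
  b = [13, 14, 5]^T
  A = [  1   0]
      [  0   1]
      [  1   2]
x = 5, y = 0, z = 20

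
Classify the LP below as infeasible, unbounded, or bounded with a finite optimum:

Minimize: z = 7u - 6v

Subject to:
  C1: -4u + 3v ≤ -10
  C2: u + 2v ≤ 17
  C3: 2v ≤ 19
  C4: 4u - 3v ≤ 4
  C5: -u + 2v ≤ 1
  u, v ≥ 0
C4 requires 4u - 3v ≤ 4, while C1 (-4u + 3v ≤ -10) is equivalent to 4u - 3v ≥ 10. Together they would need 10 ≤ 4u - 3v ≤ 4, which is impossible since 10 > 4. No point satisfies all constraints.

Infeasible — the constraint set is empty.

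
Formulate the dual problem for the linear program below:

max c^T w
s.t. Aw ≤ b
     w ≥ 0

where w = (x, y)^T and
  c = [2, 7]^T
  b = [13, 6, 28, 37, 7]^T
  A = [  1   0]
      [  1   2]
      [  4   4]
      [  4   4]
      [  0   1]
Minimize: z = 13y1 + 6y2 + 28y3 + 37y4 + 7y5

Subject to:
  C1: -y1 - y2 - 4y3 - 4y4 ≤ -2
  C2: -2y2 - 4y3 - 4y4 - y5 ≤ -7
  y1, y2, y3, y4, y5 ≥ 0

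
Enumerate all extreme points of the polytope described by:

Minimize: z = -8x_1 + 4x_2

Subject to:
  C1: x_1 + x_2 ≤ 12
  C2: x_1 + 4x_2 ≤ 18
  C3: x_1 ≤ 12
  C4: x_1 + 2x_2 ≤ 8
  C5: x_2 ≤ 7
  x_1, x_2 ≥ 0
Each vertex is the intersection of two constraint boundaries that also satisfies all remaining constraints:
  x_1 = 0 and x_2 = 0 → (0, 0)
  x_1 + 2x_2 = 8 and x_2 = 0 → (8, 0)
  x_1 + 2x_2 = 8 and x_1 = 0 → (0, 4)

Vertices: (0, 0), (8, 0), (0, 4)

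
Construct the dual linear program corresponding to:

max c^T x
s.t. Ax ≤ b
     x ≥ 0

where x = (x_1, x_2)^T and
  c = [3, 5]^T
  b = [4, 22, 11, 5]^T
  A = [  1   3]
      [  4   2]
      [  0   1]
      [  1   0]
Minimize: z = 4y1 + 22y2 + 11y3 + 5y4

Subject to:
  C1: -y1 - 4y2 - y4 ≤ -3
  C2: -3y1 - 2y2 - y3 ≤ -5
  y1, y2, y3, y4 ≥ 0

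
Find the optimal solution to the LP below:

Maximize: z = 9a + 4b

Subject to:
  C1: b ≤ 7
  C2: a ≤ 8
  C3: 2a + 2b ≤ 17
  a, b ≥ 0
Each vertex is the intersection of two constraint boundaries that also satisfies all remaining constraints:
  a = 0 and b = 0 → (0, 0)
  a = 8 and b = 0 → (8, 0)
  a = 8 and 2a + 2b = 17 → (8, 0.5)
  b = 7 and 2a + 2b = 17 → (1.5, 7)
  b = 7 and a = 0 → (0, 7)

Evaluating z = 9a + 4b at each vertex:
  (0, 0): z = 0
  (8, 0): z = 72
  (8, 0.5): z = 74
  (1.5, 7): z = 41.5
  (0, 7): z = 28

The maximum is at (8, 0.5) with z = 74.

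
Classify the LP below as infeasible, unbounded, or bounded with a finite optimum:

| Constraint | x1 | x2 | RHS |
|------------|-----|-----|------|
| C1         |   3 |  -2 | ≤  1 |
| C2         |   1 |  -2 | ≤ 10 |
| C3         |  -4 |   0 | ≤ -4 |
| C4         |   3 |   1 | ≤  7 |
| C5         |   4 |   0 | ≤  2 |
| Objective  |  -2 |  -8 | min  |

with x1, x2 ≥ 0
C5 requires 4x1 ≤ 2, while C3 (-4x1 ≤ -4) is equivalent to 4x1 ≥ 4. Together they would need 4 ≤ 4x1 ≤ 2, which is impossible since 4 > 2. No point satisfies all constraints.

Infeasible: no point satisfies all constraints simultaneously.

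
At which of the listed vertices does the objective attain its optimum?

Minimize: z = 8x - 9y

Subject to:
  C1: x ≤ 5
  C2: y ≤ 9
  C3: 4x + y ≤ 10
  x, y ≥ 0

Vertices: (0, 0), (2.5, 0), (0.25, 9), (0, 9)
Evaluating z = 8x - 9y at each vertex:
  (0, 0): z = 0
  (2.5, 0): z = 20
  (0.25, 9): z = -79
  (0, 9): z = -81

The smallest value is z = -81, attained at (0, 9).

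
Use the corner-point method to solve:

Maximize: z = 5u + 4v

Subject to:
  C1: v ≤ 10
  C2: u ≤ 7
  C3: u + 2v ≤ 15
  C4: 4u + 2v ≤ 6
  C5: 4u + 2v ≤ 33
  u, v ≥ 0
u = 0, v = 3, z = 12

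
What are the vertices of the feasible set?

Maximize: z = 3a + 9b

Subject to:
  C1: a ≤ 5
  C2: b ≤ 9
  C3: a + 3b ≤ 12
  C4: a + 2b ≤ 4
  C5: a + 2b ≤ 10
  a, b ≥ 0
Each vertex is the intersection of two constraint boundaries that also satisfies all remaining constraints:
  a = 0 and b = 0 → (0, 0)
  a + 2b = 4 and b = 0 → (4, 0)
  a + 2b = 4 and a = 0 → (0, 2)

Vertices: (0, 0), (4, 0), (0, 2)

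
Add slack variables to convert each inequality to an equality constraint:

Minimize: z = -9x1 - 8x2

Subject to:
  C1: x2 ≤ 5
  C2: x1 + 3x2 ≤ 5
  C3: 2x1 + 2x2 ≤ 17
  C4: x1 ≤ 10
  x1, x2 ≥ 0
min z = -9x1 - 8x2

s.t.
  x2 + s1 = 5
  x1 + 3x2 + s2 = 5
  2x1 + 2x2 + s3 = 17
  x1 + s4 = 10
  x1, x2, s1, s2, s3, s4 ≥ 0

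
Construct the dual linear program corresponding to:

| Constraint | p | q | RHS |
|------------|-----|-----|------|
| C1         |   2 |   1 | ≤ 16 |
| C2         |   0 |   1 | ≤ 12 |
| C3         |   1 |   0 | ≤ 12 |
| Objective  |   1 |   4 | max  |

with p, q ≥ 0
Minimize: z = 16y1 + 12y2 + 12y3

Subject to:
  C1: -2y1 - y3 ≤ -1
  C2: -y1 - y2 ≤ -4
  y1, y2, y3 ≥ 0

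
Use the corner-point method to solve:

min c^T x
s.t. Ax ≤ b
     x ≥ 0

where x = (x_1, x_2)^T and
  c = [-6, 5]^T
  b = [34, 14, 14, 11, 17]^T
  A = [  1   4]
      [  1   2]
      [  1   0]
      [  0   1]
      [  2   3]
Each vertex is the intersection of two constraint boundaries that also satisfies all remaining constraints:
  x_1 = 0 and x_2 = 0 → (0, 0)
  2x_1 + 3x_2 = 17 and x_2 = 0 → (8.5, 0)
  2x_1 + 3x_2 = 17 and x_1 = 0 → (0, 5.667)

Evaluating z = -6x_1 + 5x_2 at each vertex:
  (0, 0): z = 0
  (8.5, 0): z = -51
  (0, 5.667): z = 28.33

The minimum is at (8.5, 0) with z = -51.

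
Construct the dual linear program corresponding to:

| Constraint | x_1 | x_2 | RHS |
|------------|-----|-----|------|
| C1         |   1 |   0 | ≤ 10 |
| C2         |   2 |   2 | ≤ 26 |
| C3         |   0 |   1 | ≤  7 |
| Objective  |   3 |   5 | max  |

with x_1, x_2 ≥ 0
Minimize: z = 10y1 + 26y2 + 7y3

Subject to:
  C1: -y1 - 2y2 ≤ -3
  C2: -2y2 - y3 ≤ -5
  y1, y2, y3 ≥ 0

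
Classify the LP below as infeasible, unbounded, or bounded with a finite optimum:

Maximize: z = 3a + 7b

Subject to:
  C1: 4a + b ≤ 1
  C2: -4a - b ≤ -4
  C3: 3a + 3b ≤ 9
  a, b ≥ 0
C1 requires 4a + b ≤ 1, while C2 (-4a - b ≤ -4) is equivalent to 4a + b ≥ 4. Together they would need 4 ≤ 4a + b ≤ 1, which is impossible since 4 > 1. No point satisfies all constraints.

Infeasible — the constraint set is empty.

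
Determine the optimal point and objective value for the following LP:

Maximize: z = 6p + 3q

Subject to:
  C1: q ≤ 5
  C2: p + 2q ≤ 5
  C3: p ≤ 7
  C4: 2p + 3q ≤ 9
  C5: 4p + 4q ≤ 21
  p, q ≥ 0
p = 4.5, q = 0, z = 27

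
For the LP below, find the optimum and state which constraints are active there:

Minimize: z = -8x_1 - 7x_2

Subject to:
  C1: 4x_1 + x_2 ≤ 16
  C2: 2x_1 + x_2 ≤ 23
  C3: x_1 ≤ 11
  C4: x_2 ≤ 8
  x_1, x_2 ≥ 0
Optimal: x_1 = 2, x_2 = 8
Binding: C1, C4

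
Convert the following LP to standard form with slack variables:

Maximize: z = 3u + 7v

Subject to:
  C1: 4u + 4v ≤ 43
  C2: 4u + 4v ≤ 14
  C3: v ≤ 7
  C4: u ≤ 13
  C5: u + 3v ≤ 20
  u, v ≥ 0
max z = 3u + 7v

s.t.
  4u + 4v + s1 = 43
  4u + 4v + s2 = 14
  v + s3 = 7
  u + s4 = 13
  u + 3v + s5 = 20
  u, v, s1, s2, s3, s4, s5 ≥ 0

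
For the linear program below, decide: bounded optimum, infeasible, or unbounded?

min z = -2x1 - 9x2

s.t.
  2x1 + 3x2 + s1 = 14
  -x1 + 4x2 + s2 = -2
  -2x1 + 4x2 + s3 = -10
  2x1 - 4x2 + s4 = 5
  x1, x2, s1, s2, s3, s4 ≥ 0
The row 2x1 - 4x2 + s4 = 5 with s4 ≥ 0 requires 2x1 - 4x2 ≤ 5, while the row -2x1 + 4x2 + s3 = -10 with s3 ≥ 0 is equivalent to 2x1 - 4x2 ≥ 10. Together they would need 10 ≤ 2x1 - 4x2 ≤ 5, which is impossible since 10 > 5. No point satisfies all constraints.

The feasible region is empty; the LP is infeasible.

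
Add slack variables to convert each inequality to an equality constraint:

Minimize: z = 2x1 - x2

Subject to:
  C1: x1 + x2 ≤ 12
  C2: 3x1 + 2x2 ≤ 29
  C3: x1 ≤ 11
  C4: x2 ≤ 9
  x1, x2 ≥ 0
min z = 2x1 - x2

s.t.
  x1 + x2 + s1 = 12
  3x1 + 2x2 + s2 = 29
  x1 + s3 = 11
  x2 + s4 = 9
  x1, x2, s1, s2, s3, s4 ≥ 0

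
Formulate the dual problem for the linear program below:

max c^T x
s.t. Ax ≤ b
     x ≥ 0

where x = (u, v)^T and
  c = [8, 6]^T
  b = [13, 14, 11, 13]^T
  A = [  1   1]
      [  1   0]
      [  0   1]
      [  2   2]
Minimize: z = 13y1 + 14y2 + 11y3 + 13y4

Subject to:
  C1: -y1 - y2 - 2y4 ≤ -8
  C2: -y1 - y3 - 2y4 ≤ -6
  y1, y2, y3, y4 ≥ 0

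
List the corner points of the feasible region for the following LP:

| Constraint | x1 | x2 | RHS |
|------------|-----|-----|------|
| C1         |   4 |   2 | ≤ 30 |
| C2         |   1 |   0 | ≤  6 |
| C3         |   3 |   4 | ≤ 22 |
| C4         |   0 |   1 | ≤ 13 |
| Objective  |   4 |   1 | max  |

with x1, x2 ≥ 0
Each vertex is the intersection of two constraint boundaries that also satisfies all remaining constraints:
  x1 = 0 and x2 = 0 → (0, 0)
  x1 = 6 and x2 = 0 → (6, 0)
  x1 = 6 and 3x1 + 4x2 = 22 → (6, 1)
  3x1 + 4x2 = 22 and x1 = 0 → (0, 5.5)

Vertices: (0, 0), (6, 0), (6, 1), (0, 5.5)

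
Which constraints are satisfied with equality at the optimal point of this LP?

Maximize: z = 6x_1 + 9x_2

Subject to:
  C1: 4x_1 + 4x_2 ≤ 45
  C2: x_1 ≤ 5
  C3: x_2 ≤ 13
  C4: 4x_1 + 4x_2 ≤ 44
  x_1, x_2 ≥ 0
Optimal: x_1 = 0, x_2 = 11
Slack at optimum:
  C1: slack = 1
  C2: slack = 5
  C3: slack = 2
  C4: slack = 0 (binding)
  x_1 ≥ 0: x_1 = 0 (binding)
  x_2 ≥ 0: x_2 = 11
Binding constraints: C4, x_1 ≥ 0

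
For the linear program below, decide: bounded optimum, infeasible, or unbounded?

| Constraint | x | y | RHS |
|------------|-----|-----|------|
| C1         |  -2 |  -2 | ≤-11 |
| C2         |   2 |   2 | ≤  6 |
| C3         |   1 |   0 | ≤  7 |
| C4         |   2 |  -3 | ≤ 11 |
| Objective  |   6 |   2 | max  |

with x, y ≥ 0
C2 requires 2x + 2y ≤ 6, while C1 (-2x - 2y ≤ -11) is equivalent to 2x + 2y ≥ 11. Together they would need 11 ≤ 2x + 2y ≤ 6, which is impossible since 11 > 6. No point satisfies all constraints.

Infeasible — the constraint set is empty.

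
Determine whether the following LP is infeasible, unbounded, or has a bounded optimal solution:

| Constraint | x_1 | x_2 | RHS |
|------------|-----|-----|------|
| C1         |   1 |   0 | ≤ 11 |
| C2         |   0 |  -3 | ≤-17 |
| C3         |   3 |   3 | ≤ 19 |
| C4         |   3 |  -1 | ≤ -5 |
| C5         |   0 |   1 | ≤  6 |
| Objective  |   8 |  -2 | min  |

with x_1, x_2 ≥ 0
The point (0, 6) satisfies every constraint, so the LP is feasible; the constraints give x_1 ≤ 11 and x_2 ≤ 6, which with x_1, x_2 ≥ 0 keep the feasible region inside a bounded box. A feasible, bounded LP attains a finite optimum at a vertex.

Evaluating z = 8x_1 - 2x_2 at each vertex:
  (0, 5.667): z = -11.33
  (0.2222, 5.667): z = -9.556
  (0.3333, 6): z = -9.333
  (0, 6): z = -12

Feasible with finite optimum z* = -12 at (0, 6).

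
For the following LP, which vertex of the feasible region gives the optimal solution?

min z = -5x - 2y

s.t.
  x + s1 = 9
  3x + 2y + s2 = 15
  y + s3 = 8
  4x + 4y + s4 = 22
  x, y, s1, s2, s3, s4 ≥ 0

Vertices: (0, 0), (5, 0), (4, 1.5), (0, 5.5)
(5, 0) with z = -25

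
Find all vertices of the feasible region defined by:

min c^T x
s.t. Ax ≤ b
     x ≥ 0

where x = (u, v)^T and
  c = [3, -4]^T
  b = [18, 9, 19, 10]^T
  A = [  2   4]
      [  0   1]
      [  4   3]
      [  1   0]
Each vertex is the intersection of two constraint boundaries that also satisfies all remaining constraints:
  u = 0 and v = 0 → (0, 0)
  4u + 3v = 19 and v = 0 → (4.75, 0)
  2u + 4v = 18 and 4u + 3v = 19 → (2.2, 3.4)
  2u + 4v = 18 and u = 0 → (0, 4.5)

Vertices: (0, 0), (4.75, 0), (2.2, 3.4), (0, 4.5)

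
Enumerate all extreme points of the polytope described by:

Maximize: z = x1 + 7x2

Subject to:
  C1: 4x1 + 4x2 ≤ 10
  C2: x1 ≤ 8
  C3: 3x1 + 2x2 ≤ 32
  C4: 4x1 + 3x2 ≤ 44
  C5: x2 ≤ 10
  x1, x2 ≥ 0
Each vertex is the intersection of two constraint boundaries that also satisfies all remaining constraints:
  x1 = 0 and x2 = 0 → (0, 0)
  4x1 + 4x2 = 10 and x2 = 0 → (2.5, 0)
  4x1 + 4x2 = 10 and x1 = 0 → (0, 2.5)

Vertices: (0, 0), (2.5, 0), (0, 2.5)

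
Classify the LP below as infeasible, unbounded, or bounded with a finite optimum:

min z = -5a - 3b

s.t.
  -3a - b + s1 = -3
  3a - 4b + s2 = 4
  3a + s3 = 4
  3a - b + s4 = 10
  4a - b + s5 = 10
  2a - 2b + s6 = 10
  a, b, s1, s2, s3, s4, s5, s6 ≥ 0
Feasible point: (1, 0) satisfies every constraint, so the LP is feasible.
Direction d = (0, 1): for each constraint row a, a·d ≤ 0 —
  (-3)(0) + (-1)(1) = -1 ≤ 0
  (3)(0) + (-4)(1) = -4 ≤ 0
  (3)(0) + (0)(1) = 0 ≤ 0
  (3)(0) + (-1)(1) = -1 ≤ 0
  (4)(0) + (-1)(1) = -1 ≤ 0
  (2)(0) + (-2)(1) = -2 ≤ 0
and d ≥ 0, so (1, 0) + t·d stays feasible for every t ≥ 0. Along this ray z = -5a - 3b changes by -3 per unit t, so z → −∞.

The LP is unbounded; z can be made arbitrarily small.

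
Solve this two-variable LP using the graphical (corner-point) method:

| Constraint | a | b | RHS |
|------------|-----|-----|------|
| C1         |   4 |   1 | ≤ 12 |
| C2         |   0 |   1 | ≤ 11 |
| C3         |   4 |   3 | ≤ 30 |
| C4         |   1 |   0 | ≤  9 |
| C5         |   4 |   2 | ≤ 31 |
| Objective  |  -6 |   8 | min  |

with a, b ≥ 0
a = 3, b = 0, z = -18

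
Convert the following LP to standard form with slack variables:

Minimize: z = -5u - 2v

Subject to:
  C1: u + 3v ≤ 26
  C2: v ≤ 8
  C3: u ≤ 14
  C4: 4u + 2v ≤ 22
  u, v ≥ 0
min z = -5u - 2v

s.t.
  u + 3v + s1 = 26
  v + s2 = 8
  u + s3 = 14
  4u + 2v + s4 = 22
  u, v, s1, s2, s3, s4 ≥ 0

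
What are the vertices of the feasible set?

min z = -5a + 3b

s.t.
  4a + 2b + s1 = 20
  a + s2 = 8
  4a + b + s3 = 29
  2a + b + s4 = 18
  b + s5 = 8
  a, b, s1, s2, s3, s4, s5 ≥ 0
Each vertex is the intersection of two constraint boundaries that also satisfies all remaining constraints:
  a = 0 and b = 0 → (0, 0)
  4a + 2b = 20 and b = 0 → (5, 0)
  4a + 2b = 20 and b = 8 → (1, 8)
  b = 8 and a = 0 → (0, 8)

Vertices: (0, 0), (5, 0), (1, 8), (0, 8)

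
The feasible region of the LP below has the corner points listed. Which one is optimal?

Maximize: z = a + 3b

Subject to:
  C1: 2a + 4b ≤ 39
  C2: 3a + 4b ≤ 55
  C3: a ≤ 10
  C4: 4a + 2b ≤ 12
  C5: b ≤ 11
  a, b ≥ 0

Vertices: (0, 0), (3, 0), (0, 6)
Evaluating z = a + 3b at each vertex:
  (0, 0): z = 0
  (3, 0): z = 3
  (0, 6): z = 18

The largest value is z = 18, attained at (0, 6).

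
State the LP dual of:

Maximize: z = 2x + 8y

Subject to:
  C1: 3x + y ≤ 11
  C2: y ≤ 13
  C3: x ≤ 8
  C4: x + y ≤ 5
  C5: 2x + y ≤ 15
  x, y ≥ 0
Minimize: z = 11y1 + 13y2 + 8y3 + 5y4 + 15y5

Subject to:
  C1: -3y1 - y3 - y4 - 2y5 ≤ -2
  C2: -y1 - y2 - y4 - y5 ≤ -8
  y1, y2, y3, y4, y5 ≥ 0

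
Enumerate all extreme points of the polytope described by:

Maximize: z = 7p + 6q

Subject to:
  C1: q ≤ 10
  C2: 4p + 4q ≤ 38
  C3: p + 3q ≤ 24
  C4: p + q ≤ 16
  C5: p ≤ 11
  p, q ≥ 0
Each vertex is the intersection of two constraint boundaries that also satisfies all remaining constraints:
  p = 0 and q = 0 → (0, 0)
  4p + 4q = 38 and q = 0 → (9.5, 0)
  4p + 4q = 38 and p + 3q = 24 → (2.25, 7.25)
  p + 3q = 24 and p = 0 → (0, 8)

Vertices: (0, 0), (9.5, 0), (2.25, 7.25), (0, 8)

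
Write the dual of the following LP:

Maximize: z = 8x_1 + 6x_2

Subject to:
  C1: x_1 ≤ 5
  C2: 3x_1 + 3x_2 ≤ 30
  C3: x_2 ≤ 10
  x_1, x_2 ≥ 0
Minimize: z = 5y1 + 30y2 + 10y3

Subject to:
  C1: -y1 - 3y2 ≤ -8
  C2: -3y2 - y3 ≤ -6
  y1, y2, y3 ≥ 0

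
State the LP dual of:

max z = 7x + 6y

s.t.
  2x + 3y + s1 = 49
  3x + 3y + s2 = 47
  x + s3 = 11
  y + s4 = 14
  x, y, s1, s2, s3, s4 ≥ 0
Minimize: z = 49y1 + 47y2 + 11y3 + 14y4

Subject to:
  C1: -2y1 - 3y2 - y3 ≤ -7
  C2: -3y1 - 3y2 - y4 ≤ -6
  y1, y2, y3, y4 ≥ 0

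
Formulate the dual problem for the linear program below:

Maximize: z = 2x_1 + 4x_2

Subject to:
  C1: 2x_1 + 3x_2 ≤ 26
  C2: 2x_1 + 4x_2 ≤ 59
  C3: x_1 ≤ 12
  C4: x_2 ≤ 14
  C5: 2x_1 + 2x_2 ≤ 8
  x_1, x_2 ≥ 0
Minimize: z = 26y1 + 59y2 + 12y3 + 14y4 + 8y5

Subject to:
  C1: -2y1 - 2y2 - y3 - 2y5 ≤ -2
  C2: -3y1 - 4y2 - y4 - 2y5 ≤ -4
  y1, y2, y3, y4, y5 ≥ 0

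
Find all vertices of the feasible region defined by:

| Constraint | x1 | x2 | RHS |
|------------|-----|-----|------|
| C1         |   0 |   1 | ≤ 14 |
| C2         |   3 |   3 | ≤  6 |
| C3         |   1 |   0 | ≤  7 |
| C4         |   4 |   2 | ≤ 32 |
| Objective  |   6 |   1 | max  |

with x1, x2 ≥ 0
Each vertex is the intersection of two constraint boundaries that also satisfies all remaining constraints:
  x1 = 0 and x2 = 0 → (0, 0)
  3x1 + 3x2 = 6 and x2 = 0 → (2, 0)
  3x1 + 3x2 = 6 and x1 = 0 → (0, 2)

Vertices: (0, 0), (2, 0), (0, 2)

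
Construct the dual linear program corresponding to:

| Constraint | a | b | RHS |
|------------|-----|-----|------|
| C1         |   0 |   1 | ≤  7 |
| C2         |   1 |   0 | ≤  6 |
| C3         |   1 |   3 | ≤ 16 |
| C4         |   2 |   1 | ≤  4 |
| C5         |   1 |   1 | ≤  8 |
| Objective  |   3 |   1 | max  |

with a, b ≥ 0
Minimize: z = 7y1 + 6y2 + 16y3 + 4y4 + 8y5

Subject to:
  C1: -y2 - y3 - 2y4 - y5 ≤ -3
  C2: -y1 - 3y3 - y4 - y5 ≤ -1
  y1, y2, y3, y4, y5 ≥ 0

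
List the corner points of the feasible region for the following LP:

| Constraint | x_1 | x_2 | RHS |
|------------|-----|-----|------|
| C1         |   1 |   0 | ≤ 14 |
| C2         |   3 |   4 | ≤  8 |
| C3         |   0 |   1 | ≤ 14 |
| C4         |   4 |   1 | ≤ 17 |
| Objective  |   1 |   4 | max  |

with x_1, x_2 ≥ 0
Each vertex is the intersection of two constraint boundaries that also satisfies all remaining constraints:
  x_1 = 0 and x_2 = 0 → (0, 0)
  3x_1 + 4x_2 = 8 and x_2 = 0 → (2.667, 0)
  3x_1 + 4x_2 = 8 and x_1 = 0 → (0, 2)

Vertices: (0, 0), (2.667, 0), (0, 2)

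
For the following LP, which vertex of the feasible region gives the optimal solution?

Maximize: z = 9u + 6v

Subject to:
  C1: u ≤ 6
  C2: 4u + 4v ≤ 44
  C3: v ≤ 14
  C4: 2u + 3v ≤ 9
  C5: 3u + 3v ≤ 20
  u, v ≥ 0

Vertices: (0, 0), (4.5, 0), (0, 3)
(4.5, 0) with z = 40.5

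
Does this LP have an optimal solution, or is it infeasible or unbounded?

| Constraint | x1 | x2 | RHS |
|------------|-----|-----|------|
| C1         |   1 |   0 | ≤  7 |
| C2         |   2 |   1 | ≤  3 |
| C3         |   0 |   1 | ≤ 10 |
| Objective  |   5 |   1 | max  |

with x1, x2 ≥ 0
The point (1.5, 0) satisfies every constraint, so the LP is feasible; the constraints give x1 ≤ 7 and x2 ≤ 10, which with x1, x2 ≥ 0 keep the feasible region inside a bounded box. A feasible, bounded LP attains a finite optimum at a vertex.

Evaluating z = 5x1 + x2 at each vertex:
  (0, 0): z = 0
  (1.5, 0): z = 7.5
  (0, 3): z = 3

Feasible with finite optimum z* = 7.5 at (1.5, 0).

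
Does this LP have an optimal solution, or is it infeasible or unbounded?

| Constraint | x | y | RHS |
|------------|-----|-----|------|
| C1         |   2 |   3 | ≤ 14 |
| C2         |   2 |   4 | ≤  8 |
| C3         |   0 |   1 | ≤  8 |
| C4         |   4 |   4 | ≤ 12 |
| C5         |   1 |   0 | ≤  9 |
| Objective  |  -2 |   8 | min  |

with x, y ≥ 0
The point (3, 0) satisfies every constraint, so the LP is feasible; the constraints give x ≤ 9 and y ≤ 8, which with x, y ≥ 0 keep the feasible region inside a bounded box. A feasible, bounded LP attains a finite optimum at a vertex.

Bounded optimum: z* = -6 at (3, 0).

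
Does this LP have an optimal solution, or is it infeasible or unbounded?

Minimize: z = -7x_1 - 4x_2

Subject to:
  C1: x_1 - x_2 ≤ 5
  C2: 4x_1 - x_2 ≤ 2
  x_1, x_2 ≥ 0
Feasible point: (0, 0) satisfies every constraint, so the LP is feasible.
Direction d = (0, 1): for each constraint row a, a·d ≤ 0 —
  (1)(0) + (-1)(1) = -1 ≤ 0
  (4)(0) + (-1)(1) = -1 ≤ 0
and d ≥ 0, so (0, 0) + t·d stays feasible for every t ≥ 0. Along this ray z = -7x_1 - 4x_2 changes by -4 per unit t, so z → −∞.

Unbounded — the objective can decrease without bound over the feasible region.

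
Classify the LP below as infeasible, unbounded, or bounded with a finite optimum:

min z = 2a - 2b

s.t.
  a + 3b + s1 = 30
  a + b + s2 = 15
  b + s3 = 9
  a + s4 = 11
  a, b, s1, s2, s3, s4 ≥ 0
The point (0, 9) satisfies every constraint, so the LP is feasible; the constraints give a ≤ 11 and b ≤ 9, which with a, b ≥ 0 keep the feasible region inside a bounded box. A feasible, bounded LP attains a finite optimum at a vertex.

Evaluating z = 2a - 2b at each vertex:
  (0, 0): z = 0
  (11, 0): z = 22
  (11, 4): z = 14
  (7.5, 7.5): z = 0
  (3, 9): z = -12
  (0, 9): z = -18

The LP has an optimal solution: (0, 9) with z = -18.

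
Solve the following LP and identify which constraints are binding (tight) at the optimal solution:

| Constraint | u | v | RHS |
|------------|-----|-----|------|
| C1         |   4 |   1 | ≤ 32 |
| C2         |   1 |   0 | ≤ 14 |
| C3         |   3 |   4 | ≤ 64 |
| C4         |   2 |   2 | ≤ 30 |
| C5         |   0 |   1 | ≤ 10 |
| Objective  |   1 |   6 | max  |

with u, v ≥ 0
Optimal: u = 5, v = 10
Binding: C4, C5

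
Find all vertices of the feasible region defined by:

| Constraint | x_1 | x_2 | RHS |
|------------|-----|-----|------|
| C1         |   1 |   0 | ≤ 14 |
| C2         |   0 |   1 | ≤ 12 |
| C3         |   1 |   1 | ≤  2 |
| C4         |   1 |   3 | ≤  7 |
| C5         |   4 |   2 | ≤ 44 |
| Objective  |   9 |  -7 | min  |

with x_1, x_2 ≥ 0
Each vertex is the intersection of two constraint boundaries that also satisfies all remaining constraints:
  x_1 = 0 and x_2 = 0 → (0, 0)
  x_1 + x_2 = 2 and x_2 = 0 → (2, 0)
  x_1 + x_2 = 2 and x_1 = 0 → (0, 2)

Vertices: (0, 0), (2, 0), (0, 2)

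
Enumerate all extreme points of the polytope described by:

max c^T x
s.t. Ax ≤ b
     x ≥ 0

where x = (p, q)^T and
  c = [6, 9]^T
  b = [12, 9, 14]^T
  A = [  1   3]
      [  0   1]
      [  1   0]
Each vertex is the intersection of two constraint boundaries that also satisfies all remaining constraints:
  p = 0 and q = 0 → (0, 0)
  p + 3q = 12 and q = 0 → (12, 0)
  p + 3q = 12 and p = 0 → (0, 4)

Vertices: (0, 0), (12, 0), (0, 4)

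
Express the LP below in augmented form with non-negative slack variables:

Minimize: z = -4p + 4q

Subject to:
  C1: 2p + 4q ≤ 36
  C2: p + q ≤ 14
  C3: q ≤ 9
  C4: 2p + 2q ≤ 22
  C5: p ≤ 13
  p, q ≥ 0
min z = -4p + 4q

s.t.
  2p + 4q + s1 = 36
  p + q + s2 = 14
  q + s3 = 9
  2p + 2q + s4 = 22
  p + s5 = 13
  p, q, s1, s2, s3, s4, s5 ≥ 0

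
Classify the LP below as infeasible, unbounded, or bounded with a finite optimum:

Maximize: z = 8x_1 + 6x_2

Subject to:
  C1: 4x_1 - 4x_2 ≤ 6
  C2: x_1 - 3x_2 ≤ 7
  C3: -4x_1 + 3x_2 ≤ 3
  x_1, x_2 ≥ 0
Feasible point: (0, 0) satisfies every constraint, so the LP is feasible.
Direction d = (1, 1): for each constraint row a, a·d ≤ 0 —
  (4)(1) + (-4)(1) = 0 ≤ 0
  (1)(1) + (-3)(1) = -2 ≤ 0
  (-4)(1) + (3)(1) = -1 ≤ 0
and d ≥ 0, so (0, 0) + t·d stays feasible for every t ≥ 0. Along this ray z = 8x_1 + 6x_2 changes by 14 per unit t, so z → +∞.

Unbounded — the objective can increase without bound over the feasible region.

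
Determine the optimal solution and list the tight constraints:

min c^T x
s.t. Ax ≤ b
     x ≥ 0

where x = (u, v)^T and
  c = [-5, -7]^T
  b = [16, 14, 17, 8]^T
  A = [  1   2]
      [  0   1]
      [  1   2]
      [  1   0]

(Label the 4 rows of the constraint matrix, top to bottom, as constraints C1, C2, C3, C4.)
Optimal: u = 8, v = 4
Binding: C1, C4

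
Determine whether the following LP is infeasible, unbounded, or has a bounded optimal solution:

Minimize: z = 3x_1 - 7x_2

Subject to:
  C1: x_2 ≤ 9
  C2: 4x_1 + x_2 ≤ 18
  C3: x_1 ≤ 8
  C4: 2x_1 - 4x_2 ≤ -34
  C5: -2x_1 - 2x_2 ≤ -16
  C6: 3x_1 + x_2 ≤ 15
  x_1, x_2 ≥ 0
The point (0, 9) satisfies every constraint, so the LP is feasible; the constraints give x_1 ≤ 8 and x_2 ≤ 9, which with x_1, x_2 ≥ 0 keep the feasible region inside a bounded box. A feasible, bounded LP attains a finite optimum at a vertex.

Evaluating z = 3x_1 - 7x_2 at each vertex:
  (0, 8.5): z = -59.5
  (1, 9): z = -60
  (0, 9): z = -63

Feasible with finite optimum z* = -63 at (0, 9).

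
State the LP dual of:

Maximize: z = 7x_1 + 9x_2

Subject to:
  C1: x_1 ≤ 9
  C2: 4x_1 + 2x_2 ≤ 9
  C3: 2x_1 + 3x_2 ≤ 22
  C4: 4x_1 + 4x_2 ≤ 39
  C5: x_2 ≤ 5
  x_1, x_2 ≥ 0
Minimize: z = 9y1 + 9y2 + 22y3 + 39y4 + 5y5

Subject to:
  C1: -y1 - 4y2 - 2y3 - 4y4 ≤ -7
  C2: -2y2 - 3y3 - 4y4 - y5 ≤ -9
  y1, y2, y3, y4, y5 ≥ 0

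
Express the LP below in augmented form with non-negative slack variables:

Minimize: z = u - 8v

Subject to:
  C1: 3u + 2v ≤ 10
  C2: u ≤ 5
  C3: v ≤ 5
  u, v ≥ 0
min z = u - 8v

s.t.
  3u + 2v + s1 = 10
  u + s2 = 5
  v + s3 = 5
  u, v, s1, s2, s3 ≥ 0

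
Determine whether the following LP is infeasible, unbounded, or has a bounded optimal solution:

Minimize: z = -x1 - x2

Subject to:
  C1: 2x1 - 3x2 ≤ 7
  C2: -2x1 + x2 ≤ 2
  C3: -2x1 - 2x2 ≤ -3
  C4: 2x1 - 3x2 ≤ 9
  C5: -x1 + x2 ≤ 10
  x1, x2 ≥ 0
Feasible point: (0, 2) satisfies every constraint, so the LP is feasible.
Direction d = (1, 1): for each constraint row a, a·d ≤ 0 —
  (2)(1) + (-3)(1) = -1 ≤ 0
  (-2)(1) + (1)(1) = -1 ≤ 0
  (-2)(1) + (-2)(1) = -4 ≤ 0
  (2)(1) + (-3)(1) = -1 ≤ 0
  (-1)(1) + (1)(1) = 0 ≤ 0
and d ≥ 0, so (0, 2) + t·d stays feasible for every t ≥ 0. Along this ray z = -x1 - x2 changes by -2 per unit t, so z → −∞.

The LP is unbounded; z can be made arbitrarily small.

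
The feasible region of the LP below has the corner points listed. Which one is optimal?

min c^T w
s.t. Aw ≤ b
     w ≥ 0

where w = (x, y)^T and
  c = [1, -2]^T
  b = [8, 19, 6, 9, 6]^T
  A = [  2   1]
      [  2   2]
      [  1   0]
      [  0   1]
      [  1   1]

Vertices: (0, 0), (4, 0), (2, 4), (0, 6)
Evaluating z = x - 2y at each vertex:
  (0, 0): z = 0
  (4, 0): z = 4
  (2, 4): z = -6
  (0, 6): z = -12

The smallest value is z = -12, attained at (0, 6).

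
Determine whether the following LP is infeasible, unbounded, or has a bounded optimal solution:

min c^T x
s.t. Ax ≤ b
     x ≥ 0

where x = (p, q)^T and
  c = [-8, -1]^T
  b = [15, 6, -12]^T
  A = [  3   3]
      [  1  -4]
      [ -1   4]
One constraint requires p - 4q ≤ 6, while the constraint -p + 4q ≤ -12 is equivalent to p - 4q ≥ 12. Together they would need 12 ≤ p - 4q ≤ 6, which is impossible since 12 > 6. No point satisfies all constraints.

The feasible region is empty; the LP is infeasible.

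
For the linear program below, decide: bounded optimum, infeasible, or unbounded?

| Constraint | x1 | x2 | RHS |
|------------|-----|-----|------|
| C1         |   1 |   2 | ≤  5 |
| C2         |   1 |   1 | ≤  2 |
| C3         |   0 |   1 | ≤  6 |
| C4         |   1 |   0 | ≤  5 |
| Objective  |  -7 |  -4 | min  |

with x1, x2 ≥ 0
The point (2, 0) satisfies every constraint, so the LP is feasible; the constraints give x1 ≤ 5 and x2 ≤ 6, which with x1, x2 ≥ 0 keep the feasible region inside a bounded box. A feasible, bounded LP attains a finite optimum at a vertex.

Evaluating z = -7x1 - 4x2 at each vertex:
  (0, 0): z = 0
  (2, 0): z = -14
  (0, 2): z = -8

The LP has an optimal solution: (2, 0) with z = -14.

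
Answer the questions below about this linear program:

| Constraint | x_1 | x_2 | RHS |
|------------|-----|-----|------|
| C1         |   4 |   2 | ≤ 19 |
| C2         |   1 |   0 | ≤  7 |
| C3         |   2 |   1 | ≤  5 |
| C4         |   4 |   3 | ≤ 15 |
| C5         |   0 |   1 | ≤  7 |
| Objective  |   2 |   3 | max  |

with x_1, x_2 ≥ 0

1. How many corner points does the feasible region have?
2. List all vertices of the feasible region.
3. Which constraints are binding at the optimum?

1. 3
2. (0, 0), (2.5, 0), (0, 5)
3. C3, C4, x_1 ≥ 0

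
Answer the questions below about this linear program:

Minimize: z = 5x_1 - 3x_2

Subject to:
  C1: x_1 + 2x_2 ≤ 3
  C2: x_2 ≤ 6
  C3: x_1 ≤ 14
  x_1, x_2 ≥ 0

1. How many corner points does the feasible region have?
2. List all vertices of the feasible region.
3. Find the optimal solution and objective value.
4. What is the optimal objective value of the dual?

1. 3
2. (0, 0), (3, 0), (0, 1.5)
3. x_1 = 0, x_2 = 1.5, z = -4.5
4. -4.5 (by strong duality, equal to the primal optimum)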